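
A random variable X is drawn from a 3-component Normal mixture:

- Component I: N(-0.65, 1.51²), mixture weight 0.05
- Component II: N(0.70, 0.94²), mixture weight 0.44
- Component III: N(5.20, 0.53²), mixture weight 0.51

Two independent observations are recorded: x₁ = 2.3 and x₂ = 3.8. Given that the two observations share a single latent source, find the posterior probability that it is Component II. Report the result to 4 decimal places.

0.9232

The responsibility of component k is π_k f_k(x) divided by Σ_j π_j f_j(x).
Since both observations come from the same component, the likelihood for component k is f_k(x₁)·f_k(x₂).
  p_I = [(1/(1.51·√(2π)))·exp(−(2.3−-0.65)²/(2·1.51²)) = 0.264200·exp(-1.90836) = 0.0391871] × [0.00343578] = 0.000134638
  p_II = [(1/(0.94·√(2π)))·exp(−(2.3−0.70)²/(2·0.94²)) = 0.424407·exp(-1.44862) = 0.0996907] × [0.00184543] = 0.000183972
  p_III = [(1/(0.53·√(2π)))·exp(−(2.3−5.20)²/(2·0.53²)) = 0.752721·exp(-14.96974) = 2.37333e-07] × [0.0229865] = 5.45547e-09
Multiply by the mixture weights:
  π_I·p_I = 0.05 × 0.000134638 = 6.73191e-06
  π_II·p_II = 0.44 × 0.000183972 = 8.09477e-05
  π_III·p_III = 0.51 × 5.45547e-09 = 2.78229e-09
Denominator: 6.73191e-06 + 8.09477e-05 + 2.78229e-09 = 8.76824e-05
P(Component II | x₁, x₂) ≈ 0.9232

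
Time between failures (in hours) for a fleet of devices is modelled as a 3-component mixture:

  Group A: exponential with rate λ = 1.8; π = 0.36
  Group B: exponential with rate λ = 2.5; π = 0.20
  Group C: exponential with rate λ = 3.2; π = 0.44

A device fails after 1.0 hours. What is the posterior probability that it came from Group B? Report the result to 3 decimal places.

0.200

Apply Bayes' rule: the posterior for each component is proportional to its prior times its likelihood at x.
Component likelihoods at x = 1.0 hours:
  f_A = 0.297538
  f_B = 0.205212
  f_C = 0.130439
Weight by the priors:
  w_A·f_A = 0.36 × 0.297538 = 0.107114
  w_B·f_B = 0.20 × 0.205212 = 0.0410425
  w_C·f_C = 0.44 × 0.130439 = 0.0573932
Denominator: 0.107114 + 0.0410425 + 0.0573932 = 0.205549
So the posterior for Group B is 0.0410425 / 0.205549 ≈ 0.200.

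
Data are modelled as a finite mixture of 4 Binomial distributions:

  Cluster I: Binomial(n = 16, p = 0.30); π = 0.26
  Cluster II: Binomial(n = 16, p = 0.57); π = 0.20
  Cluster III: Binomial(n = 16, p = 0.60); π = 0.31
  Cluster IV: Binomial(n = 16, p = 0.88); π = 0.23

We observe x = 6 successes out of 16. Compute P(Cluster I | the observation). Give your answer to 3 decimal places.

0.641

By Bayes' theorem, P(k | x) = π_k f_k(x) / Σ_j π_j f_j(x).
Component likelihoods at x = 6 successes out of 16:
  L_I = C(16,6)·0.30^6·0.70^10 = 8008·0.000729·0.0282475 = 0.164904
  L_II = C(16,6)·0.57^6·0.43^10 = 8008·0.0342964·0.000216115 = 0.0593551
  L_III = C(16,6)·0.60^6·0.40^10 = 8008·0.046656·0.000104858 = 0.039177
  L_IV = C(16,6)·0.88^6·0.12^10 = 8008·0.464404·6.19174e-10 = 2.30267e-06
Unnormalised posteriors:
  π_I·L_I = 0.26 × 0.164904 = 0.0428751
  π_II·L_II = 0.20 × 0.0593551 = 0.011871
  π_III·L_III = 0.31 × 0.039177 = 0.0121449
  π_IV·L_IV = 0.23 × 2.30267e-06 = 5.29615e-07
Evidence: 0.0428751 + 0.011871 + 0.0121449 + 5.29615e-07 = 0.0668915
So the posterior for Cluster I is 0.0428751 / 0.0668915 ≈ 0.641.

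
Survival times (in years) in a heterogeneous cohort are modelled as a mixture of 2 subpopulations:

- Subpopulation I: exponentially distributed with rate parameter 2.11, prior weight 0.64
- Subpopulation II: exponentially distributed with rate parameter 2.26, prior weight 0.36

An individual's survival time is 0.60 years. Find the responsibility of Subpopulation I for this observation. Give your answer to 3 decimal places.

0.645

The responsibility of component k is π_k f_k(x) divided by Σ_j π_j f_j(x).
Evaluate each component's likelihood at the observed value:
  L_I = 2.11·e^(−2.11·0.60) = 2.11·e^(−1.2660) = 0.59493
  L_II = 2.26·e^(−2.26·0.60) = 2.26·e^(−1.3560) = 0.582378
Prior × likelihood for each component:
  π_I·L_I = 0.64 × 0.59493 = 0.380755
  π_II·L_II = 0.36 × 0.582378 = 0.209656
Evidence: 0.380755 + 0.209656 = 0.590411
So the posterior for Subpopulation I is 0.380755 / 0.590411 ≈ 0.645.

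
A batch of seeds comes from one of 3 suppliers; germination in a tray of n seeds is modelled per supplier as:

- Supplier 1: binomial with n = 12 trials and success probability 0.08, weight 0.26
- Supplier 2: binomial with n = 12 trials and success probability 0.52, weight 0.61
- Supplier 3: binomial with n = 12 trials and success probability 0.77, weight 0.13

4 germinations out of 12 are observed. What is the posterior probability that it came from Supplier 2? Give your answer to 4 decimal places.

0.9557

Apply Bayes' rule: the posterior for each component is proportional to its prior times its likelihood at x.
Evaluate each component's likelihood at the observed value:
  L_1 = 0.0104056
  L_2 = 0.101988
  L_3 = 0.00136267
Prior × likelihood for each component:
  w_1·L_1 = 0.26 × 0.0104056 = 0.00270546
  w_2·L_2 = 0.61 × 0.101988 = 0.0622126
  w_3·L_3 = 0.13 × 0.00136267 = 0.000177147
Denominator: 0.00270546 + 0.0622126 + 0.000177147 = 0.0650952
So the posterior for Supplier 2 is 0.0622126 / 0.0650952 ≈ 0.9557.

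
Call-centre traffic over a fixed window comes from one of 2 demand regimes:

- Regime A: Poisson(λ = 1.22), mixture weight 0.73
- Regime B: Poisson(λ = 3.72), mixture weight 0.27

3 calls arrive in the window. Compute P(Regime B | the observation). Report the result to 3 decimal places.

0.463

Posterior ∝ prior × likelihood, so P(k | x) ∝ P(Z=k) f_k(x); normalise over all components.
Poisson probabilities:
  L_A = 0.0893489
  L_B = 0.207923
Multiply by the mixture weights:
  P(Z=A)·L_A = 0.73 × 0.0893489 = 0.0652247
  P(Z=B)·L_B = 0.27 × 0.207923 = 0.0561392
Marginal: 0.0652247 + 0.0561392 = 0.121364
P(Regime B | the observation) = 0.0561392 / 0.121364 ≈ 0.463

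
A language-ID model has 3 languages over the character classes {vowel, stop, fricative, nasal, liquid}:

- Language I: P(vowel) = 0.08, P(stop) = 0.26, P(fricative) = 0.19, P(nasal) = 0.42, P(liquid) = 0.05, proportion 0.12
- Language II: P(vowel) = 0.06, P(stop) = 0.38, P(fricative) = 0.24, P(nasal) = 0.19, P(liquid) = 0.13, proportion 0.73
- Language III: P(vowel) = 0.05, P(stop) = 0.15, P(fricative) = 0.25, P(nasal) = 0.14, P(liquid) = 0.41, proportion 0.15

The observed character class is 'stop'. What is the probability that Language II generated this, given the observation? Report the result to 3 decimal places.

P(component k | x) = w_k·f_k(x) / marginal(x), where marginal(x) = Σ_j w_j·f_j(x).
Component likelihoods at x = 'stop':
  L_I = 0.26
  L_II = 0.38
  L_III = 0.15
Prior × likelihood for each component:
  w_I·L_I = 0.12 × 0.26 = 0.0312
  w_II·L_II = 0.73 × 0.38 = 0.2774
  w_III·L_III = 0.15 × 0.15 = 0.0225
Sum: 0.0312 + 0.2774 + 0.0225 = 0.3311
Responsibility of Language II: 0.2774 / 0.3311 ≈ 0.838

0.838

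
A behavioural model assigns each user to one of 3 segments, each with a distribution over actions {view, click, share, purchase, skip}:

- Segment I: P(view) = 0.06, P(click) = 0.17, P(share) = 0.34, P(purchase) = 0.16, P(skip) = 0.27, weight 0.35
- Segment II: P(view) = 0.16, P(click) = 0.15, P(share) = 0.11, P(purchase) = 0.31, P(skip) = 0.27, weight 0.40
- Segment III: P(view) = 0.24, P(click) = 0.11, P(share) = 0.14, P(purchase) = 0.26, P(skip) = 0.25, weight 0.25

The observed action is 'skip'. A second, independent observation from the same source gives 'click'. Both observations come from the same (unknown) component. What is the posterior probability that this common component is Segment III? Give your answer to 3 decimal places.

Apply Bayes' rule: the posterior for each component is proportional to its prior times its likelihood at x.
Since both observations come from the same component, the likelihood for component k is f_k(x₁)·f_k(x₂).
  p_I = [0.27] × [0.17] = 0.0459
  p_II = [0.27] × [0.15] = 0.0405
  p_III = [0.25] × [0.11] = 0.0275
Multiply by the mixture weights:
  π_I·p_I = 0.35 × 0.0459 = 0.016065
  π_II·p_II = 0.40 × 0.0405 = 0.0162
  π_III·p_III = 0.25 × 0.0275 = 0.006875
Denominator: 0.016065 + 0.0162 + 0.006875 = 0.03914
So the posterior for Segment III is 0.006875 / 0.03914 ≈ 0.176.

0.176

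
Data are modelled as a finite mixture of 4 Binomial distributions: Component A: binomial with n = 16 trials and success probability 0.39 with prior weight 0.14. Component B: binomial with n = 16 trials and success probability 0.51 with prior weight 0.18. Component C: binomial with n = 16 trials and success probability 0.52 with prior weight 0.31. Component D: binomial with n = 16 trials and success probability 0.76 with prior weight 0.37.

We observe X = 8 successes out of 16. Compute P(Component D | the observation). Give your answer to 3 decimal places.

The responsibility of component k is π_k f_k(x) divided by Σ_j π_j f_j(x).
Evaluate each component's likelihood at the observed value:
  L_A = 0.132049
  L_B = 0.195753
  L_C = 0.193881
  L_D = 0.015768
Multiply by the mixture weights:
  π_A·L_A = 0.14 × 0.132049 = 0.0184868
  π_B·L_B = 0.18 × 0.195753 = 0.0352356
  π_C·L_C = 0.31 × 0.193881 = 0.0601031
  π_D·L_D = 0.37 × 0.015768 = 0.00583417
Sum: 0.0184868 + 0.0352356 + 0.0601031 + 0.00583417 = 0.11966
P(Component D | data) = 0.00583417 / 0.11966 ≈ 0.049

0.049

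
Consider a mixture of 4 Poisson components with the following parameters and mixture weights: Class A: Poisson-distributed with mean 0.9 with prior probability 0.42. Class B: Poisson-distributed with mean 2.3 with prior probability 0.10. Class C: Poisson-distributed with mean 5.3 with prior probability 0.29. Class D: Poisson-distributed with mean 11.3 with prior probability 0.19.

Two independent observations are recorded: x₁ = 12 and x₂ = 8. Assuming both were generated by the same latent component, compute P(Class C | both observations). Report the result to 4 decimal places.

0.0619

P(component k | x) = π_k·f_k(x) / marginal(x), where marginal(x) = Σ_j π_j·f_j(x).
Since both observations come from the same component, the likelihood for component k is f_k(x₁)·f_k(x₂).
  L_A = [e^(−0.9)·0.9^12/12! = 2.39722e-10] × [4.34065e-06] = 1.04055e-15
  L_B = [e^(−2.3)·2.3^12/12! = 4.58691e-06] × [0.00194726] = 8.93192e-09
  L_C = [e^(−5.3)·5.3^12/12! = 0.00511933] × [0.0770772] = 0.000394583
  L_D = [e^(−11.3)·11.3^12/12! = 0.111964] × [0.0815792] = 0.0091339
Unnormalised posteriors:
  π_A·L_A = 0.42 × 1.04055e-15 = 4.37031e-16
  π_B·L_B = 0.10 × 8.93192e-09 = 8.93192e-10
  π_C·L_C = 0.29 × 0.000394583 = 0.000114429
  π_D·L_D = 0.19 × 0.0091339 = 0.00173544
Denominator: 4.37031e-16 + 8.93192e-10 + 0.000114429 + 0.00173544 = 0.00184987
P(Class C | x₁, x₂) ≈ 0.0619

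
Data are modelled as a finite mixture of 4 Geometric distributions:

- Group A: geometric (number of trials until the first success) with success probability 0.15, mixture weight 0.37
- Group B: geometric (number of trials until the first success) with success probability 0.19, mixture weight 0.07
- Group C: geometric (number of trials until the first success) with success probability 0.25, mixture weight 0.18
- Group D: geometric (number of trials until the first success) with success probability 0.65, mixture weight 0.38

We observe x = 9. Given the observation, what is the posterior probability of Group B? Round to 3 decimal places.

P(component k | x) = P(Z=k)·f_k(x) / marginal(x), where marginal(x) = Σ_j P(Z=j)·f_j(x).
Evaluate each component's likelihood at the observed value:
  f_A = 0.0408736
  f_B = 0.0352074
  f_C = 0.0250282
  f_D = 0.000146372
Prior × likelihood for each component:
  P(Z=A)·f_A = 0.37 × 0.0408736 = 0.0151232
  P(Z=B)·f_B = 0.07 × 0.0352074 = 0.00246452
  P(Z=C)·f_C = 0.18 × 0.0250282 = 0.00450508
  P(Z=D)·f_D = 0.38 × 0.000146372 = 5.56213e-05
Evidence: 0.0151232 + 0.00246452 + 0.00450508 + 5.56213e-05 = 0.0221484
P(Group B | 9) = 0.00246452 / 0.0221484 ≈ 0.111

0.111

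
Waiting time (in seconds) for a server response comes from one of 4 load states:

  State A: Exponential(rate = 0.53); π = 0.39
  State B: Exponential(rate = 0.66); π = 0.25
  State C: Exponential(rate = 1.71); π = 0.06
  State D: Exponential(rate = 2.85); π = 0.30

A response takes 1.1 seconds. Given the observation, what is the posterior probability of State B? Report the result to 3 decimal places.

The responsibility of component k is π_k f_k(x) divided by Σ_j π_j f_j(x).
Component likelihoods at x = 1.1 seconds:
  p_A = 0.295857
  p_B = 0.319335
  p_C = 0.260668
  p_D = 0.123974
Weight by the priors:
  π_A·p_A = 0.39 × 0.295857 = 0.115384
  π_B·p_B = 0.25 × 0.319335 = 0.0798337
  π_C·p_C = 0.06 × 0.260668 = 0.0156401
  π_D·p_D = 0.30 × 0.123974 = 0.0371923
Normaliser: 0.115384 + 0.0798337 + 0.0156401 + 0.0371923 = 0.24805
So the posterior for State B is 0.0798337 / 0.24805 ≈ 0.322.

0.322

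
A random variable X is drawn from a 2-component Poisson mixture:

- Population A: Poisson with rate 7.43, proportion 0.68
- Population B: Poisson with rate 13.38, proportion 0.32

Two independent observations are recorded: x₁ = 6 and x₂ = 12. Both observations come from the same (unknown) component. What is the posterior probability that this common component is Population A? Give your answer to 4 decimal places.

0.8875

Posterior ∝ prior × likelihood, so P(k | x) ∝ π_k f_k(x); normalise over all components.
Since both observations come from the same component, the likelihood for component k is f_k(x₁)·f_k(x₂).
  p_A = [0.138609] × [0.0350526] = 0.00485862
  p_B = [0.0123181] × [0.106237] = 0.00130864
Weight by the priors:
  π_A·p_A = 0.68 × 0.00485862 = 0.00330386
  π_B·p_B = 0.32 × 0.00130864 = 0.000418765
Marginal: 0.00330386 + 0.000418765 = 0.00372263
P(Population A | x₁, x₂) ≈ 0.8875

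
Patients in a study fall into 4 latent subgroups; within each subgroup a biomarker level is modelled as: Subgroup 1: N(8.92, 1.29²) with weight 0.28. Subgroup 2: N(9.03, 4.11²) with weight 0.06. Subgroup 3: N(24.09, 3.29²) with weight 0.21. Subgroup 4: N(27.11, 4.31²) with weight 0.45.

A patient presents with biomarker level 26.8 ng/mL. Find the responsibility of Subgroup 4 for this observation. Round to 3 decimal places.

By Bayes' theorem, P(k | x) = P(Z=k) f_k(x) / Σ_j P(Z=j) f_j(x).
Normal densities:
  f_1 = (1/(1.29·√(2π)))·exp(−(26.8−8.92)²/(2·1.29²)) = 0.309258·exp(-96.05625) = 5.93776e-43
  f_2 = (1/(4.11·√(2π)))·exp(−(26.8−9.03)²/(2·4.11²)) = 0.097066·exp(-9.34676) = 8.46878e-06
  f_3 = (1/(3.29·√(2π)))·exp(−(26.8−24.09)²/(2·3.29²)) = 0.121259·exp(-0.33925) = 0.0863736
  f_4 = (1/(4.31·√(2π)))·exp(−(26.8−27.11)²/(2·4.31²)) = 0.092562·exp(-0.00259) = 0.0923229
Multiply by the mixture weights:
  P(Z=1)·f_1 = 0.28 × 5.93776e-43 = 1.66257e-43
  P(Z=2)·f_2 = 0.06 × 8.46878e-06 = 5.08127e-07
  P(Z=3)·f_3 = 0.21 × 0.0863736 = 0.0181384
  P(Z=4)·f_4 = 0.45 × 0.0923229 = 0.0415453
Denominator: 1.66257e-43 + 5.08127e-07 + 0.0181384 + 0.0415453 = 0.0596843
P(Subgroup 4 | x) = 0.0415453 / 0.0596843 ≈ 0.696

0.696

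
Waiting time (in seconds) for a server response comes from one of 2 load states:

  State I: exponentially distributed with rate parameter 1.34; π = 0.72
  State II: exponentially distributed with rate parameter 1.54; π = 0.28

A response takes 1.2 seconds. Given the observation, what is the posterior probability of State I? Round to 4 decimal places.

Apply Bayes' rule: the posterior for each component is proportional to its prior times its likelihood at x.
Exponential densities:
  p_I = 0.268386
  p_II = 0.24263
Prior × likelihood for each component:
  P(Z=I)·p_I = 0.72 × 0.268386 = 0.193238
  P(Z=II)·p_II = 0.28 × 0.24263 = 0.0679364
Normaliser: 0.193238 + 0.0679364 = 0.261174
P(State I | x) ≈ 0.7399

0.7399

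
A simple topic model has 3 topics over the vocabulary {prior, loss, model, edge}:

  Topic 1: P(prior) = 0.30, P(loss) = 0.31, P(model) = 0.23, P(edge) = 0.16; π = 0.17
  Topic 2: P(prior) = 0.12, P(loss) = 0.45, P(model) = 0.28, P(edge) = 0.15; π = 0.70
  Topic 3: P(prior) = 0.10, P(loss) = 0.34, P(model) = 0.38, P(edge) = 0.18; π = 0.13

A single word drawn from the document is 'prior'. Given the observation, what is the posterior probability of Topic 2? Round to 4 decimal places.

0.5676

Posterior ∝ prior × likelihood, so P(k | x) ∝ π_k f_k(x); normalise over all components.
Component likelihoods at x = 'prior':
  f_1 = P(prior | comp) = 0.30
  f_2 = P(prior | comp) = 0.12
  f_3 = P(prior | comp) = 0.10
Prior × likelihood for each component:
  π_1·f_1 = 0.17 × 0.3 = 0.051
  π_2·f_2 = 0.70 × 0.12 = 0.084
  π_3·f_3 = 0.13 × 0.1 = 0.013
Sum: 0.051 + 0.084 + 0.013 = 0.148
So the posterior for Topic 2 is 0.084 / 0.148 ≈ 0.5676.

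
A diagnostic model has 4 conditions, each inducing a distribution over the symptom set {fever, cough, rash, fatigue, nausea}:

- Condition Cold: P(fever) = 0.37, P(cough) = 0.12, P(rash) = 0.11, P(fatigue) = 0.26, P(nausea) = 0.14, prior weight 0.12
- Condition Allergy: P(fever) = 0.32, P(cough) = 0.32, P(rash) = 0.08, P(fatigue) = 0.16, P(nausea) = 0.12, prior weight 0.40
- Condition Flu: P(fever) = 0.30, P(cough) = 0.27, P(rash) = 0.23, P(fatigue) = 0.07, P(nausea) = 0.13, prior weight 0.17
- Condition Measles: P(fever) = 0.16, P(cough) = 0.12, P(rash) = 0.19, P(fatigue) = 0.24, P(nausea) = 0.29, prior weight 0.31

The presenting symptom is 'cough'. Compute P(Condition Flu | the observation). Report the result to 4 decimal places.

0.2035

Posterior ∝ prior × likelihood, so P(k | x) ∝ P(Z=k) f_k(x); normalise over all components.
Component likelihoods at x = 'cough':
  p_Cold = 0.12
  p_Allergy = 0.32
  p_Flu = 0.27
  p_Measles = 0.12
Weight by the priors:
  P(Z=Cold)·p_Cold = 0.12 × 0.12 = 0.0144
  P(Z=Allergy)·p_Allergy = 0.40 × 0.32 = 0.128
  P(Z=Flu)·p_Flu = 0.17 × 0.27 = 0.0459
  P(Z=Measles)·p_Measles = 0.31 × 0.12 = 0.0372
Normaliser: 0.0144 + 0.128 + 0.0459 + 0.0372 = 0.2255
Responsibility of Condition Flu: 0.0459 / 0.2255 ≈ 0.2035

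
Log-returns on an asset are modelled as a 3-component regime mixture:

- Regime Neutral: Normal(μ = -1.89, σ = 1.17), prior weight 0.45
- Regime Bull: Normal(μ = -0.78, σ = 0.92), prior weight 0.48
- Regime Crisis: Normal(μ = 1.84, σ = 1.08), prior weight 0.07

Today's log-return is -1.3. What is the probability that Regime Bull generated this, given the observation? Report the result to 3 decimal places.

P(component k | x) = π_k·f_k(x) / marginal(x), where marginal(x) = Σ_j π_j·f_j(x).
Component likelihoods at x = -1.3:
  f_Neutral = (1/(1.17·√(2π)))·exp(−(-1.3−-1.89)²/(2·1.17²)) = 0.340976·exp(-0.12715) = 0.300266
  f_Bull = (1/(0.92·√(2π)))·exp(−(-1.3−-0.78)²/(2·0.92²)) = 0.433633·exp(-0.15974) = 0.369615
  f_Crisis = (1/(1.08·√(2π)))·exp(−(-1.3−1.84)²/(2·1.08²)) = 0.369391·exp(-4.22651) = 0.00539432
Multiply by the mixture weights:
  π_Neutral·f_Neutral = 0.45 × 0.300266 = 0.135119
  π_Bull·f_Bull = 0.48 × 0.369615 = 0.177415
  π_Crisis·f_Crisis = 0.07 × 0.00539432 = 0.000377602
Sum: 0.135119 + 0.177415 + 0.000377602 = 0.312912
P(Regime Bull | -1.3) = 0.177415 / 0.312912 ≈ 0.567

0.567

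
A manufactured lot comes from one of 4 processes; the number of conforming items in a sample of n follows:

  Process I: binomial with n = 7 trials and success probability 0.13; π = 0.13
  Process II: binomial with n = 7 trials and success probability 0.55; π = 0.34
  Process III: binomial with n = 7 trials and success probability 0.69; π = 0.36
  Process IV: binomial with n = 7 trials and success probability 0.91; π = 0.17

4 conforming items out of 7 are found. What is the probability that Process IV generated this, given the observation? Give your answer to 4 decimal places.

P(component k | x) = π_k·f_k(x) / marginal(x), where marginal(x) = Σ_j π_j·f_j(x).
Binomial probabilities:
  p_I = 0.00658263
  p_II = 0.291848
  p_III = 0.236347
  p_IV = 0.0174969
Weight by the priors:
  π_I·p_I = 0.13 × 0.00658263 = 0.000855741
  π_II·p_II = 0.34 × 0.291848 = 0.0992282
  π_III·p_III = 0.36 × 0.236347 = 0.0850848
  π_IV·p_IV = 0.17 × 0.0174969 = 0.00297447
Evidence: 0.000855741 + 0.0992282 + 0.0850848 + 0.00297447 = 0.188143
P(Process IV | data) ≈ 0.0158

0.0158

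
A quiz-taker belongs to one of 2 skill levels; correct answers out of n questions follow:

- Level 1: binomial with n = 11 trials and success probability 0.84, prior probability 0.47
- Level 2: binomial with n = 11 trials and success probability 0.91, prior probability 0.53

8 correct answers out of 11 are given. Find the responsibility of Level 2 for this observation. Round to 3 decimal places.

0.276

P(component k | x) = w_k·f_k(x) / marginal(x), where marginal(x) = Σ_j w_j·f_j(x).
Component likelihoods at x = 8 correct answers out of 11:
  p_1 = 0.167524
  p_2 = 0.0565643
Weight by the priors:
  w_1·p_1 = 0.47 × 0.167524 = 0.0787365
  w_2·p_2 = 0.53 × 0.0565643 = 0.0299791
Marginal: 0.0787365 + 0.0299791 = 0.108716
So the posterior for Level 2 is 0.0299791 / 0.108716 ≈ 0.276.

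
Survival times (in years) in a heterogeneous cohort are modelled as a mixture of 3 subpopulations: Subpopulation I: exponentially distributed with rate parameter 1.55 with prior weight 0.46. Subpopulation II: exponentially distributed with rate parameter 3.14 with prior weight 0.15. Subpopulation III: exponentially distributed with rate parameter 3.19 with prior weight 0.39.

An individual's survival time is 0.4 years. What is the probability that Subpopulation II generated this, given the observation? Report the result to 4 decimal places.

By Bayes' theorem, P(k | x) = P(Z=k) f_k(x) / Σ_j P(Z=j) f_j(x).
Exponential densities:
  p_I = 1.55·e^(−1.55·0.4) = 1.55·e^(−0.6200) = 0.833814
  p_II = 3.14·e^(−3.14·0.4) = 3.14·e^(−1.2560) = 0.894243
  p_III = 3.19·e^(−3.19·0.4) = 3.19·e^(−1.2760) = 0.890494
Multiply by the mixture weights:
  P(Z=I)·p_I = 0.46 × 0.833814 = 0.383554
  P(Z=II)·p_II = 0.15 × 0.894243 = 0.134137
  P(Z=III)·p_III = 0.39 × 0.890494 = 0.347293
Marginal: 0.383554 + 0.134137 + 0.347293 = 0.864984
P(Subpopulation II | data) = 0.134137 / 0.864984 ≈ 0.1551

0.1551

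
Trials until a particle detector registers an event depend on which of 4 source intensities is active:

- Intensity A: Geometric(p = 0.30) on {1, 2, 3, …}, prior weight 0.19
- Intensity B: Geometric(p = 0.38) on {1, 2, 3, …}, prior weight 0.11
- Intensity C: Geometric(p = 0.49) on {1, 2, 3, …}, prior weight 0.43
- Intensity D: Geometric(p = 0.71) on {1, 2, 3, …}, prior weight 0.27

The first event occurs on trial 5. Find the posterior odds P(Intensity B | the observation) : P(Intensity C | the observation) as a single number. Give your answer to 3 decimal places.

The posterior odds equal the prior odds times the likelihood ratio: (π_i/π_j)·(f_i(x)/f_j(x)).
Evaluate each component's likelihood at the observed value:
  L_A = 0.07203
  L_B = 0.0561501
  L_C = 0.0331495
  L_D = 0.0050217
0.00617651 / 0.0142543 ≈ 0.433

0.433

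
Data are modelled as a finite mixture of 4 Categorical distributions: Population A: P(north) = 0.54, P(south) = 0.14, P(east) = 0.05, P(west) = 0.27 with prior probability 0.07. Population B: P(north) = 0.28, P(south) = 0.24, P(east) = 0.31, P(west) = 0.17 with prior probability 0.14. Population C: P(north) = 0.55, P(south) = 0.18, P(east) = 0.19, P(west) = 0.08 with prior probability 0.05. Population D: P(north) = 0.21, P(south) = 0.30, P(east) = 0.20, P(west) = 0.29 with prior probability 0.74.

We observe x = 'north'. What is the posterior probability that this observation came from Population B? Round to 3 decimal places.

Posterior ∝ prior × likelihood, so P(k | x) ∝ w_k f_k(x); normalise over all components.
Component likelihoods at x = 'north':
  L_A = 0.54
  L_B = 0.28
  L_C = 0.55
  L_D = 0.21
Prior × likelihood for each component:
  w_A·L_A = 0.07 × 0.54 = 0.0378
  w_B·L_B = 0.14 × 0.28 = 0.0392
  w_C·L_C = 0.05 × 0.55 = 0.0275
  w_D·L_D = 0.74 × 0.21 = 0.1554
Denominator: 0.0378 + 0.0392 + 0.0275 + 0.1554 = 0.2599
So the posterior for Population B is 0.0392 / 0.2599 ≈ 0.151.

0.151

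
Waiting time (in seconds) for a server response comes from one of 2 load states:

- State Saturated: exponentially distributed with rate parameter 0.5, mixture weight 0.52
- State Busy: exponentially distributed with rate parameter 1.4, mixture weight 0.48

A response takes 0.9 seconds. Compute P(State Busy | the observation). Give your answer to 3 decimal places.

By Bayes' theorem, P(k | x) = π_k f_k(x) / Σ_j π_j f_j(x).
Component likelihoods at x = 0.9 seconds:
  L_Saturated = 0.5·e^(−0.5·0.9) = 0.5·e^(−0.4500) = 0.318814
  L_Busy = 1.4·e^(−1.4·0.9) = 1.4·e^(−1.2600) = 0.397116
Prior × likelihood for each component:
  π_Saturated·L_Saturated = 0.52 × 0.318814 = 0.165783
  π_Busy·L_Busy = 0.48 × 0.397116 = 0.190616
Evidence: 0.165783 + 0.190616 = 0.356399
Responsibility of State Busy: 0.190616 / 0.356399 ≈ 0.535

0.535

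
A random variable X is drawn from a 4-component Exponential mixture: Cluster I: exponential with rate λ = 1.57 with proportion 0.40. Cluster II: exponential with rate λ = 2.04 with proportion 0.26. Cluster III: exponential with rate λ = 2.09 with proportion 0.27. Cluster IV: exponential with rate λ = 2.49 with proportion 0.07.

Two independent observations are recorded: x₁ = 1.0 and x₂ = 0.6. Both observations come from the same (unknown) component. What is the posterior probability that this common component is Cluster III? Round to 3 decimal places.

0.243

The responsibility of component k is π_k f_k(x) divided by Σ_j π_j f_j(x).
Since both observations come from the same component, the likelihood for component k is f_k(x₁)·f_k(x₂).
  p_I = [0.326631] × [0.61206] = 0.199918
  p_II = [0.265259] × [0.599865] = 0.159119
  p_III = [0.258506] × [0.596405] = 0.154174
  p_IV = [0.206446] × [0.558938] = 0.11539
Multiply by the mixture weights:
  π_I·p_I = 0.40 × 0.199918 = 0.0799671
  π_II·p_II = 0.26 × 0.159119 = 0.041371
  π_III·p_III = 0.27 × 0.154174 = 0.041627
  π_IV·p_IV = 0.07 × 0.11539 = 0.00807732
Sum: 0.0799671 + 0.041371 + 0.041627 + 0.00807732 = 0.171043
So the posterior for Cluster III is 0.041627 / 0.171043 ≈ 0.243.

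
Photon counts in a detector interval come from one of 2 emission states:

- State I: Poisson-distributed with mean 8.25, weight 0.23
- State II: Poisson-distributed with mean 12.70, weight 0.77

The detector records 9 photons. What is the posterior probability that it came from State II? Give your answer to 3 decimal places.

0.655

P(component k | x) = π_k·f_k(x) / marginal(x), where marginal(x) = Σ_j π_j·f_j(x).
Poisson probabilities:
  p_I = 0.127466
  p_II = 0.0722654
Unnormalised posteriors:
  π_I·p_I = 0.23 × 0.127466 = 0.0293171
  π_II·p_II = 0.77 × 0.0722654 = 0.0556444
Denominator: 0.0293171 + 0.0556444 = 0.0849615
Responsibility of State II: 0.0556444 / 0.0849615 ≈ 0.655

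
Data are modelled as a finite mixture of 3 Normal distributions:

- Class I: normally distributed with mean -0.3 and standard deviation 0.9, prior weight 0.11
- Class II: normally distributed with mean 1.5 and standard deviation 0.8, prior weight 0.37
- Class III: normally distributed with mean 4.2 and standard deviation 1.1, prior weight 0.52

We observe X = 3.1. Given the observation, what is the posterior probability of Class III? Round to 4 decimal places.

Apply Bayes' rule: the posterior for each component is proportional to its prior times its likelihood at x.
Component likelihoods at x = 3.1:
  f_I = 0.000352881
  f_II = 0.0674887
  f_III = 0.219973
Prior × likelihood for each component:
  P(Z=I)·f_I = 0.11 × 0.000352881 = 3.88169e-05
  P(Z=II)·f_II = 0.37 × 0.0674887 = 0.0249708
  P(Z=III)·f_III = 0.52 × 0.219973 = 0.114386
Marginal: 3.88169e-05 + 0.0249708 + 0.114386 = 0.139396
So the posterior for Class III is 0.114386 / 0.139396 ≈ 0.8206.

0.8206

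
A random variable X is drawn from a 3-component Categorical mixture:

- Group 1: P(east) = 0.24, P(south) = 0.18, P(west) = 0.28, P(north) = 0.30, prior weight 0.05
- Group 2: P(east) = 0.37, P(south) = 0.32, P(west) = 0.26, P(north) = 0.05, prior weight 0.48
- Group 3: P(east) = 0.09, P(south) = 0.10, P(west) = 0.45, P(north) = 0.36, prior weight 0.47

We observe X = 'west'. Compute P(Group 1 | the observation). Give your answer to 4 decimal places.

The responsibility of component k is P(Z=k) f_k(x) divided by Σ_j P(Z=j) f_j(x).
Categorical probabilities:
  L_1 = 0.28
  L_2 = 0.26
  L_3 = 0.45
Prior × likelihood for each component:
  P(Z=1)·L_1 = 0.05 × 0.28 = 0.014
  P(Z=2)·L_2 = 0.48 × 0.26 = 0.1248
  P(Z=3)·L_3 = 0.47 × 0.45 = 0.2115
Normaliser: 0.014 + 0.1248 + 0.2115 = 0.3503
P(Group 1 | x) = 0.014 / 0.3503 ≈ 0.0400

0.0400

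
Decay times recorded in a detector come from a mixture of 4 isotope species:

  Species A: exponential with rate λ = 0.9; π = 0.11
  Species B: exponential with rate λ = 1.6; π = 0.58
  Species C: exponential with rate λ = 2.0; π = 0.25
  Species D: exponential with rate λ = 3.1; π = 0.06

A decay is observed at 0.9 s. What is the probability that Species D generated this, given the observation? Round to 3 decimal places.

0.032

Posterior ∝ prior × likelihood, so P(k | x) ∝ w_k f_k(x); normalise over all components.
Evaluate each component's likelihood at the observed value:
  p_A = 0.400372
  p_B = 0.379084
  p_C = 0.330598
  p_D = 0.190406
Weight by the priors:
  w_A·p_A = 0.11 × 0.400372 = 0.0440409
  w_B·p_B = 0.58 × 0.379084 = 0.219869
  w_C·p_C = 0.25 × 0.330598 = 0.0826494
  w_D·p_D = 0.06 × 0.190406 = 0.0114243
Marginal: 0.0440409 + 0.219869 + 0.0826494 + 0.0114243 = 0.357984
Responsibility of Species D: 0.0114243 / 0.357984 ≈ 0.032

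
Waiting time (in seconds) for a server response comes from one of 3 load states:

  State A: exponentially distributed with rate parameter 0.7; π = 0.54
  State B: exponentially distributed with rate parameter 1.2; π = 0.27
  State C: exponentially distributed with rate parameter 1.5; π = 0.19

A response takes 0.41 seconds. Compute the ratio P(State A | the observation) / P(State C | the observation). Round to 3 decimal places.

Posterior odds = (w_i f_i(x)) / (w_j f_j(x)); the normalising sum cancels.
Exponential densities:
  f_A = 0.7·e^(−0.7·0.41) = 0.7·e^(−0.2870) = 0.525358
  f_B = 1.2·e^(−1.2·0.41) = 1.2·e^(−0.4920) = 0.733683
  f_C = 1.5·e^(−1.5·0.41) = 1.5·e^(−0.6150) = 0.810961
Posterior odds = (w_A·f_A) / (w_C·f_C) = (0.54·0.525358) / (0.19·0.810961) = 0.283693 / 0.154083 ≈ 1.841

1.841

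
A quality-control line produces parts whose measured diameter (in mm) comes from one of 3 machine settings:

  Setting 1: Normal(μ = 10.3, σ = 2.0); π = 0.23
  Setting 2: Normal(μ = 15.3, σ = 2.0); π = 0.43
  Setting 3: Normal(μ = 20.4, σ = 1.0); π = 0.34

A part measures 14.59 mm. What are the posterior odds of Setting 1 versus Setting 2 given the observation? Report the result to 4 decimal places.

0.0571

Posterior odds = (w_i f_i(x)) / (w_j f_j(x)); the normalising sum cancels.
Normal densities:
  f_1 = 0.0199885
  f_2 = 0.18729
  f_3 = 1.8658e-08
0.00459735 / 0.0805346 ≈ 0.0571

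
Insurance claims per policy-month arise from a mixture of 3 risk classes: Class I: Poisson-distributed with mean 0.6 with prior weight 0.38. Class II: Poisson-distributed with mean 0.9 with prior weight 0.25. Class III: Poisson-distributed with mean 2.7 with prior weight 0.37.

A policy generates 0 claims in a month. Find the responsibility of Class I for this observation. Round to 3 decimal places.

The responsibility of component k is P(Z=k) f_k(x) divided by Σ_j P(Z=j) f_j(x).
Evaluate each component's likelihood at the observed value:
  p_I = e^(−0.6)·0.6^0/0! = 0.548812
  p_II = e^(−0.9)·0.9^0/0! = 0.40657
  p_III = e^(−2.7)·2.7^0/0! = 0.0672055
Multiply by the mixture weights:
  P(Z=I)·p_I = 0.38 × 0.548812 = 0.208548
  P(Z=II)·p_II = 0.25 × 0.40657 = 0.101642
  P(Z=III)·p_III = 0.37 × 0.0672055 = 0.024866
Normaliser: 0.208548 + 0.101642 + 0.024866 = 0.335057
P(Class I | x) = 0.208548 / 0.335057 ≈ 0.622

0.622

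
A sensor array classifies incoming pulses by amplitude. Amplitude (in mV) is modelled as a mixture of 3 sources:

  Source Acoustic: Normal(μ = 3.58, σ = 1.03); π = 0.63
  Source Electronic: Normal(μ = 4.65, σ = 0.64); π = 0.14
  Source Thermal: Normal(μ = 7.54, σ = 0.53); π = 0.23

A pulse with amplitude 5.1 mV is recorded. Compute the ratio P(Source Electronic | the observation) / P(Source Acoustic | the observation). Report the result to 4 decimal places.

0.8298

The posterior odds equal the prior odds times the likelihood ratio: (w_i/w_j)·(f_i(x)/f_j(x)).
Evaluate each component's likelihood at the observed value:
  f_Acoustic = (1/(1.03·√(2π)))·exp(−(5.1−3.58)²/(2·1.03²)) = 0.387323·exp(-1.08889) = 0.130369
  f_Electronic = (1/(0.64·√(2π)))·exp(−(5.1−4.65)²/(2·0.64²)) = 0.623347·exp(-0.24719) = 0.486828
  f_Thermal = (1/(0.53·√(2π)))·exp(−(5.1−7.54)²/(2·0.53²)) = 0.752721·exp(-10.59737) = 1.88043e-05
0.068156 / 0.0821327 ≈ 0.8298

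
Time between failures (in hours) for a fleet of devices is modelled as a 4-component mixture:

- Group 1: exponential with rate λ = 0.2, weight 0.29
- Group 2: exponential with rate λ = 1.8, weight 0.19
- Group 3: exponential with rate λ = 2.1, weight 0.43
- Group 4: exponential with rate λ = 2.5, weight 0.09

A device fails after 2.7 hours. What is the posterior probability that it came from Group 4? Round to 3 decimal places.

Posterior ∝ prior × likelihood, so P(k | x) ∝ P(Z=k) f_k(x); normalise over all components.
Exponential densities:
  L_1 = 0.2·e^(−0.2·2.7) = 0.2·e^(−0.5400) = 0.11655
  L_2 = 1.8·e^(−1.8·2.7) = 1.8·e^(−4.8600) = 0.0139509
  L_3 = 2.1·e^(−2.1·2.7) = 2.1·e^(−5.6700) = 0.00724052
  L_4 = 2.5·e^(−2.5·2.7) = 2.5·e^(−6.7500) = 0.0029272
Prior × likelihood for each component:
  P(Z=1)·L_1 = 0.29 × 0.11655 = 0.0337994
  P(Z=2)·L_2 = 0.19 × 0.0139509 = 0.00265067
  P(Z=3)·L_3 = 0.43 × 0.00724052 = 0.00311342
  P(Z=4)·L_4 = 0.09 × 0.0029272 = 0.000263448
Evidence: 0.0337994 + 0.00265067 + 0.00311342 + 0.000263448 = 0.0398269
Responsibility of Group 4: 0.000263448 / 0.0398269 ≈ 0.007

0.007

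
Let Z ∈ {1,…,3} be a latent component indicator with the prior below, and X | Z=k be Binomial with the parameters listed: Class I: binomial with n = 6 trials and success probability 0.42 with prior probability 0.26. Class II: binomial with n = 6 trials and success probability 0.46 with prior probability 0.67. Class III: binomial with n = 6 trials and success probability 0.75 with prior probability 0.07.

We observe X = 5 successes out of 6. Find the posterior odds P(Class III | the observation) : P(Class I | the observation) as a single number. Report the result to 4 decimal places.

2.1072

Posterior odds = (π_i f_i(x)) / (π_j f_j(x)); the normalising sum cancels.
Binomial probabilities:
  p_I = C(6,5)·0.42^5·0.58^1 = 6·0.0130691·0.58 = 0.0454805
  p_II = C(6,5)·0.46^5·0.54^1 = 6·0.0205963·0.54 = 0.066732
  p_III = C(6,5)·0.75^5·0.25^1 = 6·0.237305·0.25 = 0.355957
Posterior odds = (π_III·p_III) / (π_I·p_I) = (0.07·0.355957) / (0.26·0.0454805) = 0.024917 / 0.0118249 ≈ 2.1072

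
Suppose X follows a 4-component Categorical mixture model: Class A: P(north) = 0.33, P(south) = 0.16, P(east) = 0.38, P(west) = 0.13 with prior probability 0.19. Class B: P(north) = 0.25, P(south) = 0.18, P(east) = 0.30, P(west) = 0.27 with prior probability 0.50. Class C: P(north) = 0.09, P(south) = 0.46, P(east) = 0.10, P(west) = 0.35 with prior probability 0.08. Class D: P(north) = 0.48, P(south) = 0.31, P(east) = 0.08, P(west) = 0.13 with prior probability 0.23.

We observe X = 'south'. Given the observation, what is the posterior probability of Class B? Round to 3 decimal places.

The responsibility of component k is π_k f_k(x) divided by Σ_j π_j f_j(x).
Categorical probabilities:
  p_A = P(south | comp) = 0.16
  p_B = P(south | comp) = 0.18
  p_C = P(south | comp) = 0.46
  p_D = P(south | comp) = 0.31
Unnormalised posteriors:
  π_A·p_A = 0.19 × 0.16 = 0.0304
  π_B·p_B = 0.50 × 0.18 = 0.09
  π_C·p_C = 0.08 × 0.46 = 0.0368
  π_D·p_D = 0.23 × 0.31 = 0.0713
Denominator: 0.0304 + 0.09 + 0.0368 + 0.0713 = 0.2285
P(Class B | the observation) = 0.09 / 0.2285 ≈ 0.394

0.394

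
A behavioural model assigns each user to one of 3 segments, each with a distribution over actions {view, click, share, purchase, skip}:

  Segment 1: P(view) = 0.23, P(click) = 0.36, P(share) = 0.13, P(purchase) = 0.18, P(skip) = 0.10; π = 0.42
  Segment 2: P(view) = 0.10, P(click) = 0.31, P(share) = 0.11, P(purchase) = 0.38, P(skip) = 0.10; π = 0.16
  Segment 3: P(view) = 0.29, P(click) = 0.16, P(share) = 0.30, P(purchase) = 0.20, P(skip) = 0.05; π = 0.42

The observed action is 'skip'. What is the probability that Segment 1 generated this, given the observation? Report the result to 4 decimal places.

By Bayes' theorem, P(k | x) = π_k f_k(x) / Σ_j π_j f_j(x).
Component likelihoods at x = 'skip':
  f_1 = P(skip | comp) = 0.10
  f_2 = P(skip | comp) = 0.10
  f_3 = P(skip | comp) = 0.05
Weight by the priors:
  π_1·f_1 = 0.42 × 0.1 = 0.042
  π_2·f_2 = 0.16 × 0.1 = 0.016
  π_3·f_3 = 0.42 × 0.05 = 0.021
Denominator: 0.042 + 0.016 + 0.021 = 0.079
Responsibility of Segment 1: 0.042 / 0.079 ≈ 0.5316

0.5316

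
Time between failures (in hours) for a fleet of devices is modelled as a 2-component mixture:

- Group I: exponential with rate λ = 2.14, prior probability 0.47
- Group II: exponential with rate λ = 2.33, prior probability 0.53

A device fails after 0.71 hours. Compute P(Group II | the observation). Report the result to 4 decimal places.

Apply Bayes' rule: the posterior for each component is proportional to its prior times its likelihood at x.
Evaluate each component's likelihood at the observed value:
  L_I = 2.14·e^(−2.14·0.71) = 2.14·e^(−1.5194) = 0.468324
  L_II = 2.33·e^(−2.33·0.71) = 2.33·e^(−1.6543) = 0.445556
Multiply by the mixture weights:
  π_I·L_I = 0.47 × 0.468324 = 0.220112
  π_II·L_II = 0.53 × 0.445556 = 0.236145
Sum: 0.220112 + 0.236145 = 0.456257
Responsibility of Group II: 0.236145 / 0.456257 ≈ 0.5176

0.5176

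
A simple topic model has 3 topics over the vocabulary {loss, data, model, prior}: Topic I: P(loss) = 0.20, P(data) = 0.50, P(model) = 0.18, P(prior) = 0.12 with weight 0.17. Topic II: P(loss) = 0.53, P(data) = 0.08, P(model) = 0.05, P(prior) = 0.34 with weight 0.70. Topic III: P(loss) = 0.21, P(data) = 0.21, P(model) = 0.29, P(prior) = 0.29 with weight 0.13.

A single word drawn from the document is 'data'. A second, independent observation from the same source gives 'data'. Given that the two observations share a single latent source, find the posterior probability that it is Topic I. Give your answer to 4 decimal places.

The responsibility of component k is π_k f_k(x) divided by Σ_j π_j f_j(x).
Since both observations come from the same component, the likelihood for component k is f_k(x₁)·f_k(x₂).
  p_I = [P(data | comp) = 0.50] × [0.5] = 0.25
  p_II = [P(data | comp) = 0.08] × [0.08] = 0.0064
  p_III = [P(data | comp) = 0.21] × [0.21] = 0.0441
Prior × likelihood for each component:
  π_I·p_I = 0.17 × 0.25 = 0.0425
  π_II·p_II = 0.70 × 0.0064 = 0.00448
  π_III·p_III = 0.13 × 0.0441 = 0.005733
Evidence: 0.0425 + 0.00448 + 0.005733 = 0.052713
Responsibility of Topic I: 0.0425 / 0.052713 ≈ 0.8063

0.8063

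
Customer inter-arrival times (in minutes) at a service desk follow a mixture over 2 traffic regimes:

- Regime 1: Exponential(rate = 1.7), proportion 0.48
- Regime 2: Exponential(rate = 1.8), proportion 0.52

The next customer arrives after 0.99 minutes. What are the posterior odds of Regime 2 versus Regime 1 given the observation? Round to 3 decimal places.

Only the two components matter; the odds are (π_i f_i(x)) / (π_j f_j(x)).
Exponential densities:
  L_1 = 1.7·e^(−1.7·0.99) = 1.7·e^(−1.6830) = 0.315887
  L_2 = 1.8·e^(−1.8·0.99) = 1.8·e^(−1.7820) = 0.302942
Odds = (0.52/0.48) × (0.302942/0.315887) = 1.08333 × 0.959022 ≈ 1.039

1.039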